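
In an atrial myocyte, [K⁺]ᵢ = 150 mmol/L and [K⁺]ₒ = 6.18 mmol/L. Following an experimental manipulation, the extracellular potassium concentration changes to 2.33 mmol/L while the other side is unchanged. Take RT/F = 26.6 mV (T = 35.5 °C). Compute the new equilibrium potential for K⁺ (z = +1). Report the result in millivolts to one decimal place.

After the shift: [K⁺]_out = 2.33, [K⁺]_in = 150 mmol/L.
E_new = (26.6/1)·ln(2.33/150) = 26.60 · (-4.1648) = -110.78 mV

-110.8 mV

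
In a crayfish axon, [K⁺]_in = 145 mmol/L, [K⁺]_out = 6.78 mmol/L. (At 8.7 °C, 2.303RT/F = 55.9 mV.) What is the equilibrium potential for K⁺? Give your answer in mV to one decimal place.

-74.4 mV

E = (55.9/z) · log₁₀([K⁺]_out/[K⁺]_in) with z = +1.
= (55.9/1) · log₁₀(6.78/145) = 55.90 · log₁₀(0.04676)
= 55.90 · (-1.3301) = -74.35 mV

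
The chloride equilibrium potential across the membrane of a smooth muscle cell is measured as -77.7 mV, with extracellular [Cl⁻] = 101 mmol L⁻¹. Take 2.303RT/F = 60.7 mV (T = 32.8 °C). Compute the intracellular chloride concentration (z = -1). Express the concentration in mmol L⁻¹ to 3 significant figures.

Nernst: E = (60.7/-1) · log₁₀([out]/[in]), so log₁₀([out]/[in]) = -77.7 × -1 / 60.7 = 1.2801.
[out]/[in] = 10^(1.2801) = 19.06.
[in] = 101 / 19.06 = 5.3 mmol L⁻¹.

5.30 mmol L⁻¹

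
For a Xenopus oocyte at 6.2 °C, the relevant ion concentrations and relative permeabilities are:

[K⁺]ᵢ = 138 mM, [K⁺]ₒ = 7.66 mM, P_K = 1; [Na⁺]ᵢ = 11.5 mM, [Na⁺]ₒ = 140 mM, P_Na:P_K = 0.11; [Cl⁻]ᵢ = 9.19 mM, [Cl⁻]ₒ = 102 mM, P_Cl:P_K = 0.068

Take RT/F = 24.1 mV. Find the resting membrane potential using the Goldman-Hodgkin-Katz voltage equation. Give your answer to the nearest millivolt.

-44 mV

Vm = 24.1 · ln[(Σ P·[cation]ₒ + Σ P·[anion]ᵢ) / (Σ P·[cation]ᵢ + Σ P·[anion]ₒ)]
Numerator = 1×7.66 + 0.11×140 + 0.068×9.19 = 23.68
Denominator = 1×138 + 0.11×11.5 + 0.068×102 = 146.2
Vm = 24.1 · ln(0.162) = 24.1 × (-1.8201) = -43.87 mV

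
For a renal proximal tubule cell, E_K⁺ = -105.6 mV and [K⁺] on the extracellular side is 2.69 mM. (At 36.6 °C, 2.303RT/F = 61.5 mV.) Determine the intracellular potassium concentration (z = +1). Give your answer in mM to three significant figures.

Nernst: E = (61.5/1) · log₁₀([out]/[in]), so log₁₀([out]/[in]) = -105.6 × 1 / 61.5 = -1.7171.
[out]/[in] = 10^(-1.7171) = 0.01918.
[in] = 2.69 / 0.01918 = 140.2 mM.

140 mM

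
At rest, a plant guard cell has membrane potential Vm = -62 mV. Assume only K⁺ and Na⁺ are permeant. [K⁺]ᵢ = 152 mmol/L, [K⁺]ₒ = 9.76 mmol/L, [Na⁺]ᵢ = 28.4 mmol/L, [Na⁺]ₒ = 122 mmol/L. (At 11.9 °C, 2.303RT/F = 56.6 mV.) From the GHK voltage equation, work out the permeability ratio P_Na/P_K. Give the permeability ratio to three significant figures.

0.0204

Let α = P_Na/P_K. GHK: Vm = 56.6·log₁₀[(Kₒ + α·Naₒ)/(Kᵢ + α·Naᵢ)].
10^(Vm/56.6) = 10^(-62.0/56.6) = 0.080277
So 0.080277·(Kᵢ + α·Naᵢ) = Kₒ + α·Naₒ → α = (0.080277·152.0 − 9.76) / (122.0 − 0.080277·28.4)
α = (12.2 − 9.76) / (122.0 − 2.28) = 2.442/119.7 = 0.0204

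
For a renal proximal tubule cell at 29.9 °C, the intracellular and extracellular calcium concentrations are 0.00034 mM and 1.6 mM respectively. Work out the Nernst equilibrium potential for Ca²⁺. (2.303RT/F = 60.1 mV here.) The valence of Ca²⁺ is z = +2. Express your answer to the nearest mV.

110 mV

E = (60.1/z) · log₁₀([Ca²⁺]_out/[Ca²⁺]_in) with z = +2.
= (60.1/2) · log₁₀(1.6/0.00034) = 30.05 · log₁₀(4706)
= 30.05 · (3.6726) = 110.36 mV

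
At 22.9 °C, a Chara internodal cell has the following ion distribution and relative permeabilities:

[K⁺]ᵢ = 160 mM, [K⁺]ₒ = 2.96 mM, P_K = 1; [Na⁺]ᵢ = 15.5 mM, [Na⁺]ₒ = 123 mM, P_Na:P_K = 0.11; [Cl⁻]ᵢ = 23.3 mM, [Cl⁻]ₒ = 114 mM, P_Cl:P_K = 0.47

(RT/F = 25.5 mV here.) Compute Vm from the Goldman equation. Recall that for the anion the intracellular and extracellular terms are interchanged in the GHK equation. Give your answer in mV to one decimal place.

-52.5 mV

Vm = 25.5 · ln[(Σ P·[cation]ₒ + Σ P·[anion]ᵢ) / (Σ P·[cation]ᵢ + Σ P·[anion]ₒ)]
Numerator = 1×2.96 + 0.11×123 + 0.47×23.3 = 27.44
Denominator = 1×160 + 0.11×15.5 + 0.47×114 = 215.3
Vm = 25.5 · ln(0.12746) = 25.5 × (-2.0599) = -52.53 mV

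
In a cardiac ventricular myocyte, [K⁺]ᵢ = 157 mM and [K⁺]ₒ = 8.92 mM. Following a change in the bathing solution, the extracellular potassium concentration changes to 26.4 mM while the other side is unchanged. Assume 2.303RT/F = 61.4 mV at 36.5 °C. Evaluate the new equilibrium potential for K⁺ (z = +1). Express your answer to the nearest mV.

-48 mV

After the shift: [K⁺]_out = 26.4, [K⁺]_in = 157 mM.
E_new = (61.4/1)·log₁₀(26.4/157) = 61.40 · (-0.7743) = -47.54 mV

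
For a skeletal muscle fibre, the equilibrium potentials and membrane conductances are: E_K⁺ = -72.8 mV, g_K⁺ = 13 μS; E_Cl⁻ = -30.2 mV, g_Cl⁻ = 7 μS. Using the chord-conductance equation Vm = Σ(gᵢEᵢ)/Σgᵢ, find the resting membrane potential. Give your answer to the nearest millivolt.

Σ gᵢEᵢ = 13·(-72.8) + 7·(-30.2) = -1157.80
Σ gᵢ = 13 + 7 = 20
Vm = -1157.80 / 20 = -57.89 mV

-58 mV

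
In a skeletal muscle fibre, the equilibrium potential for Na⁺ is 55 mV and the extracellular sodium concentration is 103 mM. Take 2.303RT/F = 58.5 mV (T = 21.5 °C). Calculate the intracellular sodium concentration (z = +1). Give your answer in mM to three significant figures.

Nernst: E = (58.5/1) · log₁₀([out]/[in]), so log₁₀([out]/[in]) = 55.0 × 1 / 58.5 = 0.9402.
[out]/[in] = 10^(0.9402) = 8.713.
[in] = 103 / 8.713 = 11.82 mM.

11.8 mM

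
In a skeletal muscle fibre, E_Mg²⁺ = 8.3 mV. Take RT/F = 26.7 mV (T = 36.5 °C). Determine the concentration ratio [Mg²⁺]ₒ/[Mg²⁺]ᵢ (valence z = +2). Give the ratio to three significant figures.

1.86

ln([out]/[in]) = E·z/(26.7) = 8.3 × 2 / 26.7 = 0.6217
[out]/[in] = e^(0.6217) = 1.862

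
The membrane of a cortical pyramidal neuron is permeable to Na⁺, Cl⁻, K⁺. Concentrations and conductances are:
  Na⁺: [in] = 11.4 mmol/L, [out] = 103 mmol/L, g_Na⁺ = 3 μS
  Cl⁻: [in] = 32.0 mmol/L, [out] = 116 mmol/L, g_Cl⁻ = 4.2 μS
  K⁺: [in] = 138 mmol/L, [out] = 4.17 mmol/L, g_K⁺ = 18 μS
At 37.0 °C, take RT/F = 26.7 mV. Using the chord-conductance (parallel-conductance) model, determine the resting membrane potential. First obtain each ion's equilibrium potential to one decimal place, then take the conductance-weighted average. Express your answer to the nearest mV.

E_Na⁺ = (26.7/1)·ln(103/11.4) = 58.8 mV
E_Cl⁻ = (26.7/-1)·ln(116/32.0) = -34.4 mV
E_K⁺ = (26.7/1)·ln(4.17/138) = -93.4 mV
Vm = (Σ gᵢEᵢ)/(Σ gᵢ) = (3·58.8 + 4.2·-34.4 + 18·-93.4) / (3 + 4.2 + 18)
= -1649.28 / 25.2 = -65.45 mV

-65 mV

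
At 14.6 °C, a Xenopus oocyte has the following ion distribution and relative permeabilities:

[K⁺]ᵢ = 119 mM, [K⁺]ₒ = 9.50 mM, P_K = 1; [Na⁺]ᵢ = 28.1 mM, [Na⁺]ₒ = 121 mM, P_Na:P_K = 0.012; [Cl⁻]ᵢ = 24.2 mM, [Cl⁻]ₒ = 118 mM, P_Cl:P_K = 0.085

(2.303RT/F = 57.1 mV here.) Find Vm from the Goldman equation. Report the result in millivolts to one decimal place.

Vm = 57.1 · log₁₀[(Σ P·[cation]ₒ + Σ P·[anion]ᵢ) / (Σ P·[cation]ᵢ + Σ P·[anion]ₒ)]
Numerator = 1×9.50 + 0.012×121 + 0.085×24.2 = 13.01
Denominator = 1×119 + 0.012×28.1 + 0.085×118 = 129.4
Vm = 57.1 · log₁₀(0.10056) = 57.1 × (-0.9976) = -56.96 mV

-57.0 mV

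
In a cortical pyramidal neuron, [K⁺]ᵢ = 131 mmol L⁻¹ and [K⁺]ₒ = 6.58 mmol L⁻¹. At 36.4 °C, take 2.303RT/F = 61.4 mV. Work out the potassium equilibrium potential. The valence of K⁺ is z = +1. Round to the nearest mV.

E = (61.4/z) · log₁₀([K⁺]_out/[K⁺]_in) with z = +1.
= (61.4/1) · log₁₀(6.58/131) = 61.40 · log₁₀(0.05023)
= 61.40 · (-1.2990) = -79.76 mV

-80 mV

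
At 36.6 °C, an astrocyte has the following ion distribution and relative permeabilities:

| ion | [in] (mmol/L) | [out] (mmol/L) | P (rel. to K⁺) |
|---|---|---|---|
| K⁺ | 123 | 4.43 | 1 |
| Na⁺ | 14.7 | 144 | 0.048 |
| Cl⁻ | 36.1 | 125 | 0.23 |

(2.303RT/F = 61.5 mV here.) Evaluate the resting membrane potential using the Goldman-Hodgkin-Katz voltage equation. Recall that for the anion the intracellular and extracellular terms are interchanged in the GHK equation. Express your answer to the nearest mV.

Vm = 61.5 · log₁₀[(Σ P·[cation]ₒ + Σ P·[anion]ᵢ) / (Σ P·[cation]ᵢ + Σ P·[anion]ₒ)]
Numerator = 1×4.43 + 0.048×144 + 0.23×36.1 = 19.64
Denominator = 1×123 + 0.048×14.7 + 0.23×125 = 152.5
Vm = 61.5 · log₁₀(0.12886) = 61.5 × (-0.8899) = -54.73 mV

-55 mV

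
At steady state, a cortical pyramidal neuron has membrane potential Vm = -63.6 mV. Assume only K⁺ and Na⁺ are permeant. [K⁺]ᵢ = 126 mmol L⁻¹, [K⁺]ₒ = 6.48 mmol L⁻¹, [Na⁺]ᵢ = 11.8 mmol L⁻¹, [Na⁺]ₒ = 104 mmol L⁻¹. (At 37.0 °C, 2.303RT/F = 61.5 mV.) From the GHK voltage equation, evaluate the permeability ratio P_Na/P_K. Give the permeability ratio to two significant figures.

Let α = P_Na/P_K. GHK: Vm = 61.5·log₁₀[(Kₒ + α·Naₒ)/(Kᵢ + α·Naᵢ)].
10^(Vm/61.5) = 10^(-63.6/61.5) = 0.092439
So 0.092439·(Kᵢ + α·Naᵢ) = Kₒ + α·Naₒ → α = (0.092439·126.0 − 6.48) / (104.0 − 0.092439·11.8)
α = (11.65 − 6.48) / (104.0 − 1.091) = 5.167/102.9 = 0.05021

0.050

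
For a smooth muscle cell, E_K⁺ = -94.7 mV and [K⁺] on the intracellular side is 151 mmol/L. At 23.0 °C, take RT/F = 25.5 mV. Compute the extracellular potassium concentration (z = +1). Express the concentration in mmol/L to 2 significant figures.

Nernst: E = (25.5/1) · ln([out]/[in]), so ln([out]/[in]) = -94.7 × 1 / 25.5 = -3.7137.
[out]/[in] = e^(-3.7137) = 0.02439.
[out] = 0.02439 × 151 = 3.682 mmol/L.

3.7 mmol/L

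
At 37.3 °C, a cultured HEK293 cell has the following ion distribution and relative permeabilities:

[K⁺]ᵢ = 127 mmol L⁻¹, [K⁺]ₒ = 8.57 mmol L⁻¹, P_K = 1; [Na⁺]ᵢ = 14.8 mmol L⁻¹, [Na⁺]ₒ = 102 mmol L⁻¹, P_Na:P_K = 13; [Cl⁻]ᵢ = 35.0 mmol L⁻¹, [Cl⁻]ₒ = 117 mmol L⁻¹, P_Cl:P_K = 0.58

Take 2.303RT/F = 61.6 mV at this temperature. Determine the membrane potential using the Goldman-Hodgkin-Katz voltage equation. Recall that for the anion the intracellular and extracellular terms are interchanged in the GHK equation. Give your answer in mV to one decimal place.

33.5 mV

Vm = 61.6 · log₁₀[(Σ P·[cation]ₒ + Σ P·[anion]ᵢ) / (Σ P·[cation]ᵢ + Σ P·[anion]ₒ)]
Numerator = 1×8.57 + 13×102 + 0.58×35.0 = 1355
Denominator = 1×127 + 13×14.8 + 0.58×117 = 387.3
Vm = 61.6 · log₁₀(3.4986) = 61.6 × (0.5439) = 33.50 mV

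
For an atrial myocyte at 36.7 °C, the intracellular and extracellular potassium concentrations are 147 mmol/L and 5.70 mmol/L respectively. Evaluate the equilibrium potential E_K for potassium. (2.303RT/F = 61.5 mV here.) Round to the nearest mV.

-87 mV

E = (61.5/z) · log₁₀([K⁺]_out/[K⁺]_in) with z = +1.
= (61.5/1) · log₁₀(5.70/147) = 61.50 · log₁₀(0.03878)
= 61.50 · (-1.4114) = -86.80 mV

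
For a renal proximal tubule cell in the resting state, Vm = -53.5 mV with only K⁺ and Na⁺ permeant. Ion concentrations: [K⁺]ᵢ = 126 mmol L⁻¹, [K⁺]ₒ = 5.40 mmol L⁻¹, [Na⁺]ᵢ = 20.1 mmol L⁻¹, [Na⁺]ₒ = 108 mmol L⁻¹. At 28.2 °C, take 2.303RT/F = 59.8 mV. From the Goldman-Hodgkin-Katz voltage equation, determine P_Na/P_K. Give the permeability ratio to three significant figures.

0.101

Let α = P_Na/P_K. GHK: Vm = 59.8·log₁₀[(Kₒ + α·Naₒ)/(Kᵢ + α·Naᵢ)].
10^(Vm/59.8) = 10^(-53.5/59.8) = 0.12745
So 0.12745·(Kᵢ + α·Naᵢ) = Kₒ + α·Naₒ → α = (0.12745·126.0 − 5.4) / (108.0 − 0.12745·20.1)
α = (16.06 − 5.4) / (108.0 − 2.562) = 10.66/105.4 = 0.1011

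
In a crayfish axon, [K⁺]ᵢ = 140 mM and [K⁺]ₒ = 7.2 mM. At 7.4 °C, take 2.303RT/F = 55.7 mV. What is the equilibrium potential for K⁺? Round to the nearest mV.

E = (55.7/z) · log₁₀([K⁺]_out/[K⁺]_in) with z = +1.
= (55.7/1) · log₁₀(7.2/140) = 55.70 · log₁₀(0.05143)
= 55.70 · (-1.2888) = -71.79 mV

-72 mV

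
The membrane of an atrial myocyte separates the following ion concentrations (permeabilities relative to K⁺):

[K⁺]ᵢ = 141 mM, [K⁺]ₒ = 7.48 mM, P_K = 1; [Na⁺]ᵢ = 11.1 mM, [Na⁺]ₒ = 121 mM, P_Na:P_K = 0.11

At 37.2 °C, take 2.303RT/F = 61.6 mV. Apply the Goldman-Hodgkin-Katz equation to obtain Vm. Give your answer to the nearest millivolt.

Vm = 61.6 · log₁₀[(Σ P·[cation]ₒ + Σ P·[anion]ᵢ) / (Σ P·[cation]ᵢ + Σ P·[anion]ₒ)]
Numerator = 1×7.48 + 0.11×121 = 20.79
Denominator = 1×141 + 0.11×11.1 = 142.2
Vm = 61.6 · log₁₀(0.14618) = 61.6 × (-0.8351) = -51.44 mV

-51 mV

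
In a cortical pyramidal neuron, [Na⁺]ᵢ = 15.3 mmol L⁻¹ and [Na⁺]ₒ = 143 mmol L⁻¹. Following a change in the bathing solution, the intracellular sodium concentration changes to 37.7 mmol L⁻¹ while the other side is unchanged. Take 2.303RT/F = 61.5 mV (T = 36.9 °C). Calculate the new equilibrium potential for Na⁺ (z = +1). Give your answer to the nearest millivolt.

36 mV

After the shift: [Na⁺]_out = 143, [Na⁺]_in = 37.7 mmol L⁻¹.
E_new = (61.5/1)·log₁₀(143/37.7) = 61.50 · (0.5790) = 35.61 mV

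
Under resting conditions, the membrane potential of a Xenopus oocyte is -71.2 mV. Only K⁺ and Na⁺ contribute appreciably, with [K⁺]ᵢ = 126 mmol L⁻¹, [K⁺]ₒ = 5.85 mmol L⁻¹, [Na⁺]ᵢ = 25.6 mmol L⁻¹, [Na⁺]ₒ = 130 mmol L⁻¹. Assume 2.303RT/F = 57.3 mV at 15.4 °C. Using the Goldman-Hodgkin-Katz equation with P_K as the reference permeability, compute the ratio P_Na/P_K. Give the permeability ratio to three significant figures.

0.0106

Let α = P_Na/P_K. GHK: Vm = 57.3·log₁₀[(Kₒ + α·Naₒ)/(Kᵢ + α·Naᵢ)].
10^(Vm/57.3) = 10^(-71.2/57.3) = 0.057203
So 0.057203·(Kᵢ + α·Naᵢ) = Kₒ + α·Naₒ → α = (0.057203·126.0 − 5.85) / (130.0 − 0.057203·25.6)
α = (7.208 − 5.85) / (130.0 − 1.464) = 1.358/128.5 = 0.01056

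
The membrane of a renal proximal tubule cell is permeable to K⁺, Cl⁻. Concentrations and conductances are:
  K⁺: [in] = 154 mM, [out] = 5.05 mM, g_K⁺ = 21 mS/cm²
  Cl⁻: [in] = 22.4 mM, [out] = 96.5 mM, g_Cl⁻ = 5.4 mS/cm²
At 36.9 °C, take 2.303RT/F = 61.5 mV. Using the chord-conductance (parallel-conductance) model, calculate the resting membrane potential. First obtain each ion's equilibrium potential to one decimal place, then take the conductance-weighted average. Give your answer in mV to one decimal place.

E_K⁺ = (61.5/1)·log₁₀(5.05/154) = -91.3 mV
E_Cl⁻ = (61.5/-1)·log₁₀(96.5/22.4) = -39.0 mV
Vm = (Σ gᵢEᵢ)/(Σ gᵢ) = (21·-91.3 + 5.4·-39.0) / (21 + 5.4)
= -2127.90 / 26.4 = -80.60 mV

-80.6 mV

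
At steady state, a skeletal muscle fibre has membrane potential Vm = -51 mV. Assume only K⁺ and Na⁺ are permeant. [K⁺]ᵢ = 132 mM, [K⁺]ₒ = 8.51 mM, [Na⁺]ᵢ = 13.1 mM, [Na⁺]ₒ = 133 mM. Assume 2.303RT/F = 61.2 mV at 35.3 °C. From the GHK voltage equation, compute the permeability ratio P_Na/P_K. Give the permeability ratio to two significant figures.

Let α = P_Na/P_K. GHK: Vm = 61.2·log₁₀[(Kₒ + α·Naₒ)/(Kᵢ + α·Naᵢ)].
10^(Vm/61.2) = 10^(-51.0/61.2) = 0.14678
So 0.14678·(Kᵢ + α·Naᵢ) = Kₒ + α·Naₒ → α = (0.14678·132.0 − 8.51) / (133.0 − 0.14678·13.1)
α = (19.37 − 8.51) / (133.0 − 1.923) = 10.86/131.1 = 0.08289

0.083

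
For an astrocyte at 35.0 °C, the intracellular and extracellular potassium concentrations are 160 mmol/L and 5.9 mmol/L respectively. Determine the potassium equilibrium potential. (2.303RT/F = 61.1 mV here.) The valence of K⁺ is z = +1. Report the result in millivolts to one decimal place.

-87.6 mV

E = (61.1/z) · log₁₀([K⁺]_out/[K⁺]_in) with z = +1.
= (61.1/1) · log₁₀(5.9/160) = 61.10 · log₁₀(0.03688)
= 61.10 · (-1.4333) = -87.57 mV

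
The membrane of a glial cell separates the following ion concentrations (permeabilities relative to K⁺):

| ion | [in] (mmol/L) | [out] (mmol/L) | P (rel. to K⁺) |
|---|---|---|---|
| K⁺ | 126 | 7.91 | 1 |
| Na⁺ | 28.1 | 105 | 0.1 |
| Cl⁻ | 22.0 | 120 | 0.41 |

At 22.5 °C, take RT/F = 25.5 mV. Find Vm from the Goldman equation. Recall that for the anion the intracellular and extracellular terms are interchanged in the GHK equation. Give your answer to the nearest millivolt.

-48 mV

Vm = 25.5 · ln[(Σ P·[cation]ₒ + Σ P·[anion]ᵢ) / (Σ P·[cation]ᵢ + Σ P·[anion]ₒ)]
Numerator = 1×7.91 + 0.1×105 + 0.41×22.0 = 27.43
Denominator = 1×126 + 0.1×28.1 + 0.41×120 = 178
Vm = 25.5 · ln(0.15409) = 25.5 × (-1.8702) = -47.69 mV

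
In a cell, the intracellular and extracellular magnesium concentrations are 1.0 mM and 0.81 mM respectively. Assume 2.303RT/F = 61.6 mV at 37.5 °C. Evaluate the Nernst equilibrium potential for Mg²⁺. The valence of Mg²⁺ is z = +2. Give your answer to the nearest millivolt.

E = (61.6/z) · log₁₀([Mg²⁺]_out/[Mg²⁺]_in) with z = +2.
= (61.6/2) · log₁₀(0.81/1.0) = 30.80 · log₁₀(0.81)
= 30.80 · (-0.0915) = -2.82 mV

-3 mV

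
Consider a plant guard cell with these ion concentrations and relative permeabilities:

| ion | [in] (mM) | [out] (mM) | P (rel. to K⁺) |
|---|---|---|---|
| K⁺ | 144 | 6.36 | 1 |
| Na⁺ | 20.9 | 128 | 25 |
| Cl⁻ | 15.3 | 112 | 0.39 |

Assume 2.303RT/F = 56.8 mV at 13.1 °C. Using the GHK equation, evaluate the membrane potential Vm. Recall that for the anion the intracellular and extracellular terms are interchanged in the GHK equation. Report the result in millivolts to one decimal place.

37.2 mV

Vm = 56.8 · log₁₀[(Σ P·[cation]ₒ + Σ P·[anion]ᵢ) / (Σ P·[cation]ᵢ + Σ P·[anion]ₒ)]
Numerator = 1×6.36 + 25×128 + 0.39×15.3 = 3212
Denominator = 1×144 + 25×20.9 + 0.39×112 = 710.2
Vm = 56.8 · log₁₀(4.5233) = 56.8 × (0.6555) = 37.23 mV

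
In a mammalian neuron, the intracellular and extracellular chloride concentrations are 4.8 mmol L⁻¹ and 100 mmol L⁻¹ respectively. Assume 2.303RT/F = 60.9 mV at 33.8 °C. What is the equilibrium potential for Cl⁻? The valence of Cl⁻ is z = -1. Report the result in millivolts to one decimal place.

-80.3 mV

E = (60.9/z) · log₁₀([Cl⁻]_out/[Cl⁻]_in) with z = -1.
For an anion, dividing by z = -1 reverses the sign.
= (60.9/-1) · log₁₀(100/4.8) = -60.90 · log₁₀(20.83)
= -60.90 · (1.3188) = -80.31 mV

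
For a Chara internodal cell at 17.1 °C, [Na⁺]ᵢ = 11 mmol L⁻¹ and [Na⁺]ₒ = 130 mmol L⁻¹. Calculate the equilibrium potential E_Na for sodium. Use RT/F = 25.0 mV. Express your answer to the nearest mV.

E = (25.0/z) · ln([Na⁺]_out/[Na⁺]_in) with z = +1.
= (25.0/1) · ln(130/11) = 25.00 · ln(11.82)
= 25.00 · (2.4696) = 61.74 mV

62 mV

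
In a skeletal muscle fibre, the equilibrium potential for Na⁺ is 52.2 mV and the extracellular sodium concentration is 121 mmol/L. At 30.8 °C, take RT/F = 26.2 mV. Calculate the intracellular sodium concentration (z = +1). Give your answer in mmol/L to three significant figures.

Nernst: E = (26.2/1) · ln([out]/[in]), so ln([out]/[in]) = 52.2 × 1 / 26.2 = 1.9924.
[out]/[in] = e^(1.9924) = 7.333.
[in] = 121 / 7.333 = 16.5 mmol/L.

16.5 mmol/L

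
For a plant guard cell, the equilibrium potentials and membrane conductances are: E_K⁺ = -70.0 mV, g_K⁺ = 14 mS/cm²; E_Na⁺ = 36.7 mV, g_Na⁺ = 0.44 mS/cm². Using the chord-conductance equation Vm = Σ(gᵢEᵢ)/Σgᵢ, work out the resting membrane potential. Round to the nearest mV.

-67 mV

Σ gᵢEᵢ = 14·(-70.0) + 0.44·(36.7) = -963.85
Σ gᵢ = 14 + 0.44 = 14.44
Vm = -963.85 / 14.44 = -66.75 mV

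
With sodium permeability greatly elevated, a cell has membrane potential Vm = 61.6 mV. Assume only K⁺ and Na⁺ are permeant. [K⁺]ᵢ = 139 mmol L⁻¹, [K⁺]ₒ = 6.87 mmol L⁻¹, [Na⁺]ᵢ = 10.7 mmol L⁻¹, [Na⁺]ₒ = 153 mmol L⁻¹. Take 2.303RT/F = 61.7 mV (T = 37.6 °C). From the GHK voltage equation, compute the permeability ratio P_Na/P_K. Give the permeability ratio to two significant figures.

30

Let α = P_Na/P_K. GHK: Vm = 61.7·log₁₀[(Kₒ + α·Naₒ)/(Kᵢ + α·Naᵢ)].
10^(Vm/61.7) = 10^(61.6/61.7) = 9.9628
So 9.9628·(Kᵢ + α·Naᵢ) = Kₒ + α·Naₒ → α = (9.9628·139.0 − 6.87) / (153.0 − 9.9628·10.7)
α = (1385 − 6.87) / (153.0 − 106.6) = 1378/46.4 = 29.7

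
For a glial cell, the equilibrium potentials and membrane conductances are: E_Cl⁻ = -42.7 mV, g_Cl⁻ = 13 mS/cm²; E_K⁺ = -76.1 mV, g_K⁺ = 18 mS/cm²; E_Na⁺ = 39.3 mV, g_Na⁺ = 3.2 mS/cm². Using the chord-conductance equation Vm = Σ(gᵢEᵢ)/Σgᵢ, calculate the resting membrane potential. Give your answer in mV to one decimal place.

-52.6 mV

Σ gᵢEᵢ = 13·(-42.7) + 18·(-76.1) + 3.2·(39.3) = -1799.14
Σ gᵢ = 13 + 18 + 3.2 = 34.2
Vm = -1799.14 / 34.2 = -52.61 mV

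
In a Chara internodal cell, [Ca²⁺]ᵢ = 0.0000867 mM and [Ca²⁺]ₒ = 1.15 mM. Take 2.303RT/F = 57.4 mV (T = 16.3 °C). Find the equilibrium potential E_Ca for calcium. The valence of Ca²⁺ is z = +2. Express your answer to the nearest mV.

E = (57.4/z) · log₁₀([Ca²⁺]_out/[Ca²⁺]_in) with z = +2.
= (57.4/2) · log₁₀(1.15/0.0000867) = 28.70 · log₁₀(1.326e+04)
= 28.70 · (4.1227) = 118.32 mV

118 mV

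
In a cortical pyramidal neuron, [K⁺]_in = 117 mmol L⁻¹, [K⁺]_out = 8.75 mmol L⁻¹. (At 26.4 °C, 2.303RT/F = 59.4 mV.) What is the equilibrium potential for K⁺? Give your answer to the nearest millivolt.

E = (59.4/z) · log₁₀([K⁺]_out/[K⁺]_in) with z = +1.
= (59.4/1) · log₁₀(8.75/117) = 59.40 · log₁₀(0.07479)
= 59.40 · (-1.1262) = -66.89 mV

-67 mV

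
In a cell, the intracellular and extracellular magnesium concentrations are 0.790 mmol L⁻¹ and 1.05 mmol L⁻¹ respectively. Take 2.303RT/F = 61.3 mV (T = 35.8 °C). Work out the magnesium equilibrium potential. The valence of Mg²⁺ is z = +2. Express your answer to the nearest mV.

E = (61.3/z) · log₁₀([Mg²⁺]_out/[Mg²⁺]_in) with z = +2.
= (61.3/2) · log₁₀(1.05/0.790) = 30.65 · log₁₀(1.329)
= 30.65 · (0.1236) = 3.79 mV

4 mV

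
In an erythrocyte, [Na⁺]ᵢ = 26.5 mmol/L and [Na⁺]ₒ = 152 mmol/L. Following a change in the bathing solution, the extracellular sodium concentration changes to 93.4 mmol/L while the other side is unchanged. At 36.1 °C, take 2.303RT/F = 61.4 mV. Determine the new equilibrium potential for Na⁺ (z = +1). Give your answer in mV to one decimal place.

33.6 mV

After the shift: [Na⁺]_out = 93.4, [Na⁺]_in = 26.5 mmol/L.
E_new = (61.4/1)·log₁₀(93.4/26.5) = 61.40 · (0.5471) = 33.59 mV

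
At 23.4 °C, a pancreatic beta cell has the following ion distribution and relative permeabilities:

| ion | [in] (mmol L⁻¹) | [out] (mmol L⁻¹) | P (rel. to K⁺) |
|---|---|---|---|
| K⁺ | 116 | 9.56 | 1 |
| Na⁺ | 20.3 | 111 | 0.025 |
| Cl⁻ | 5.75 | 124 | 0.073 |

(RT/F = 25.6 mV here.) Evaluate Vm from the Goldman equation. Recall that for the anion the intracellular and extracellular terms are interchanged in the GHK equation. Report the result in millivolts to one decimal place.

Vm = 25.6 · ln[(Σ P·[cation]ₒ + Σ P·[anion]ᵢ) / (Σ P·[cation]ᵢ + Σ P·[anion]ₒ)]
Numerator = 1×9.56 + 0.025×111 + 0.073×5.75 = 12.75
Denominator = 1×116 + 0.025×20.3 + 0.073×124 = 125.6
Vm = 25.6 · ln(0.10158) = 25.6 × (-2.2869) = -58.54 mV

-58.5 mV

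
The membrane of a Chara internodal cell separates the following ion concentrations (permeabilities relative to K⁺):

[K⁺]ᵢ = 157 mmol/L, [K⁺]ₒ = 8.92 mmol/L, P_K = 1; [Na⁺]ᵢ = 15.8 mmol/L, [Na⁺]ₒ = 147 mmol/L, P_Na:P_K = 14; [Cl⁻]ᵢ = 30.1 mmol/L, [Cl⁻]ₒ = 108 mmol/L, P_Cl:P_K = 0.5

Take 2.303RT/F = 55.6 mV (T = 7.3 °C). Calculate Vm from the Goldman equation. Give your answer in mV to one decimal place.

38.0 mV

Vm = 55.6 · log₁₀[(Σ P·[cation]ₒ + Σ P·[anion]ᵢ) / (Σ P·[cation]ᵢ + Σ P·[anion]ₒ)]
Numerator = 1×8.92 + 14×147 + 0.5×30.1 = 2082
Denominator = 1×157 + 14×15.8 + 0.5×108 = 432.2
Vm = 55.6 · log₁₀(4.8171) = 55.6 × (0.6828) = 37.96 mV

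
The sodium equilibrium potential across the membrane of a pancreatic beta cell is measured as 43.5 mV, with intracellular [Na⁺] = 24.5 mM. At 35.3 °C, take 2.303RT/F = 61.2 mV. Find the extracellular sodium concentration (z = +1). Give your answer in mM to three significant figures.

Nernst: E = (61.2/1) · log₁₀([out]/[in]), so log₁₀([out]/[in]) = 43.5 × 1 / 61.2 = 0.7108.
[out]/[in] = 10^(0.7108) = 5.138.
[out] = 5.138 × 24.5 = 125.9 mM.

126 mM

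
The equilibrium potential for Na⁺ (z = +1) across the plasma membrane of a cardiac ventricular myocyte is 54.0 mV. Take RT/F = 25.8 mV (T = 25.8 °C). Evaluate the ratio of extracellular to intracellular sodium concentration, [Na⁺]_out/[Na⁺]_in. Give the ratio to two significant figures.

ln([out]/[in]) = E·z/(25.8) = 54.0 × 1 / 25.8 = 2.0930
[out]/[in] = e^(2.0930) = 8.109

8.1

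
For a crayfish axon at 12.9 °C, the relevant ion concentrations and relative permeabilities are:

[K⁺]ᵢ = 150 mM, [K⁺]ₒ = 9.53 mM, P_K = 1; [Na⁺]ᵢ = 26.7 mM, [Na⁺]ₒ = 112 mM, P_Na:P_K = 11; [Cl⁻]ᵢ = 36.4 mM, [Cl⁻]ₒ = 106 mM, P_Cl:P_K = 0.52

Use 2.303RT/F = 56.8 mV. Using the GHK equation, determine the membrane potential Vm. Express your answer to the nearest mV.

23 mV

Vm = 56.8 · log₁₀[(Σ P·[cation]ₒ + Σ P·[anion]ᵢ) / (Σ P·[cation]ᵢ + Σ P·[anion]ₒ)]
Numerator = 1×9.53 + 11×112 + 0.52×36.4 = 1260
Denominator = 1×150 + 11×26.7 + 0.52×106 = 498.8
Vm = 56.8 · log₁₀(2.5269) = 56.8 × (0.4026) = 22.87 mV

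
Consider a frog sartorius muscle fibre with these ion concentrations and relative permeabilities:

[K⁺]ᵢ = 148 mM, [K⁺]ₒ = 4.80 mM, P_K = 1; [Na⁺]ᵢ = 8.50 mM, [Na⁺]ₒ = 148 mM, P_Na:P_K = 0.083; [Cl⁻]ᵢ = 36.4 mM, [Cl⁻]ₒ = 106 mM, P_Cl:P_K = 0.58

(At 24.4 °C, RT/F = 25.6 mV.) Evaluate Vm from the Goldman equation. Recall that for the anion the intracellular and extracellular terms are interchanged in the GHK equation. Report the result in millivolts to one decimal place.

-43.7 mV

Vm = 25.6 · ln[(Σ P·[cation]ₒ + Σ P·[anion]ᵢ) / (Σ P·[cation]ᵢ + Σ P·[anion]ₒ)]
Numerator = 1×4.80 + 0.083×148 + 0.58×36.4 = 38.2
Denominator = 1×148 + 0.083×8.50 + 0.58×106 = 210.2
Vm = 25.6 · ln(0.18173) = 25.6 × (-1.7053) = -43.65 mV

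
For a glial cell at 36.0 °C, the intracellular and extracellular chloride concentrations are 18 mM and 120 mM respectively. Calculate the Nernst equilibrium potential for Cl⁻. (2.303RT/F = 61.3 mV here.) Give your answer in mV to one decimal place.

E = (61.3/z) · log₁₀([Cl⁻]_out/[Cl⁻]_in) with z = -1.
For an anion, dividing by z = -1 reverses the sign.
= (61.3/-1) · log₁₀(120/18) = -61.30 · log₁₀(6.667)
= -61.30 · (0.8239) = -50.51 mV

-50.5 mV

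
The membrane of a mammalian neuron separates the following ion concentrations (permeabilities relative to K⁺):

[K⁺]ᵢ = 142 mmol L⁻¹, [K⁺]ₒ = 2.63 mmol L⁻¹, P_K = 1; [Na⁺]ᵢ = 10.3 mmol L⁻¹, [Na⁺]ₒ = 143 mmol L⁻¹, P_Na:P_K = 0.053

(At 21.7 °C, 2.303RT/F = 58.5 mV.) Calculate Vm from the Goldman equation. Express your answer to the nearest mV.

-67 mV

Vm = 58.5 · log₁₀[(Σ P·[cation]ₒ + Σ P·[anion]ᵢ) / (Σ P·[cation]ᵢ + Σ P·[anion]ₒ)]
Numerator = 1×2.63 + 0.053×143 = 10.21
Denominator = 1×142 + 0.053×10.3 = 142.5
Vm = 58.5 · log₁₀(0.071619) = 58.5 × (-1.1450) = -66.98 mV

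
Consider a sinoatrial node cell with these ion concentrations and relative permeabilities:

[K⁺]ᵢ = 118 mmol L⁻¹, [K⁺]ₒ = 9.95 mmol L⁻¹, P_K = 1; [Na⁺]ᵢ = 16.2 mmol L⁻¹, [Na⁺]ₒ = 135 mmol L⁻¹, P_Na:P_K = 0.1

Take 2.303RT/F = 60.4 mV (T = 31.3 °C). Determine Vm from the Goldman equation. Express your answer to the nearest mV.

-43 mV

Vm = 60.4 · log₁₀[(Σ P·[cation]ₒ + Σ P·[anion]ᵢ) / (Σ P·[cation]ᵢ + Σ P·[anion]ₒ)]
Numerator = 1×9.95 + 0.1×135 = 23.45
Denominator = 1×118 + 0.1×16.2 = 119.6
Vm = 60.4 · log₁₀(0.19604) = 60.4 × (-0.7077) = -42.74 mV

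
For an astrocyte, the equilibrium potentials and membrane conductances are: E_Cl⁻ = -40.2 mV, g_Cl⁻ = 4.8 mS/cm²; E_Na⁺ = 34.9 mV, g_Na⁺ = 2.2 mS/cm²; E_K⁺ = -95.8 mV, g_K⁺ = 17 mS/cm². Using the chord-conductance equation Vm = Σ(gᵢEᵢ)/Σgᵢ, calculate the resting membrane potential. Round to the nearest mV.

Σ gᵢEᵢ = 4.8·(-40.2) + 2.2·(34.9) + 17·(-95.8) = -1744.78
Σ gᵢ = 4.8 + 2.2 + 17 = 24
Vm = -1744.78 / 24 = -72.70 mV

-73 mV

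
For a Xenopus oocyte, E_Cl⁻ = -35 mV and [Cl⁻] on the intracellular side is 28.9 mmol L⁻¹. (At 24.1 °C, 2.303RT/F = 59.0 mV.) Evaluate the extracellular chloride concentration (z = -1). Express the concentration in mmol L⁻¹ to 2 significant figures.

Nernst: E = (59.0/-1) · log₁₀([out]/[in]), so log₁₀([out]/[in]) = -35.0 × -1 / 59.0 = 0.5932.
[out]/[in] = 10^(0.5932) = 3.919.
[out] = 3.919 × 28.9 = 113.3 mmol L⁻¹.

110 mmol L⁻¹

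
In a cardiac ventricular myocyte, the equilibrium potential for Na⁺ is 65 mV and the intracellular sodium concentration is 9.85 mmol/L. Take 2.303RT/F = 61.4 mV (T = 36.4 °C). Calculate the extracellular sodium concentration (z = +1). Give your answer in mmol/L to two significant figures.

Nernst: E = (61.4/1) · log₁₀([out]/[in]), so log₁₀([out]/[in]) = 65.0 × 1 / 61.4 = 1.0586.
[out]/[in] = 10^(1.0586) = 11.45.
[out] = 11.45 × 9.85 = 112.7 mmol/L.

110 mmol/L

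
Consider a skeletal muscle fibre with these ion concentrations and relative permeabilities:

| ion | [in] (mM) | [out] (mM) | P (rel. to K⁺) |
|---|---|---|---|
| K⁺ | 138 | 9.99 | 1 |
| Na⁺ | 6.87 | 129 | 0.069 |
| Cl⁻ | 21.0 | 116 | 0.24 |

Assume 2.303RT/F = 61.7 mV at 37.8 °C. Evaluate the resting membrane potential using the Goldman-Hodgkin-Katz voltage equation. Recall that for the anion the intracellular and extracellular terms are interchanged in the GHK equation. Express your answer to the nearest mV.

-52 mV

Vm = 61.7 · log₁₀[(Σ P·[cation]ₒ + Σ P·[anion]ᵢ) / (Σ P·[cation]ᵢ + Σ P·[anion]ₒ)]
Numerator = 1×9.99 + 0.069×129 + 0.24×21.0 = 23.93
Denominator = 1×138 + 0.069×6.87 + 0.24×116 = 166.3
Vm = 61.7 · log₁₀(0.14389) = 61.7 × (-0.8420) = -51.95 mV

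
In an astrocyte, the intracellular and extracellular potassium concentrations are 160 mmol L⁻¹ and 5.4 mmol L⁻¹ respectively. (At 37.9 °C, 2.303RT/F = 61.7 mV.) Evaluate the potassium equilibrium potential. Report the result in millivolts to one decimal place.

E = (61.7/z) · log₁₀([K⁺]_out/[K⁺]_in) with z = +1.
= (61.7/1) · log₁₀(5.4/160) = 61.70 · log₁₀(0.03375)
= 61.70 · (-1.4717) = -90.81 mV

-90.8 mV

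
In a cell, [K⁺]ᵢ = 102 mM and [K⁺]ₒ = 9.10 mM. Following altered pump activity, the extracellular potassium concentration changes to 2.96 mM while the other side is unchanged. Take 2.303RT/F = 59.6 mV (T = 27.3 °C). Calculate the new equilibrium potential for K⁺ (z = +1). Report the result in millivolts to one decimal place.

After the shift: [K⁺]_out = 2.96, [K⁺]_in = 102 mM.
E_new = (59.6/1)·log₁₀(2.96/102) = 59.60 · (-1.5373) = -91.62 mV

-91.6 mV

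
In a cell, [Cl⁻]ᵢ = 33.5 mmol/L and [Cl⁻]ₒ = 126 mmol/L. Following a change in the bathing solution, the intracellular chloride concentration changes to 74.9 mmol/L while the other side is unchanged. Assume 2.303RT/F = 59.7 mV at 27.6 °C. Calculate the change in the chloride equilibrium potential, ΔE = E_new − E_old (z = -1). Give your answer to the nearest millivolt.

21 mV

E_old = (59.7/-1)·log₁₀(126/33.5) = -34.35 mV
E_new = (59.7/-1)·log₁₀(126/74.9) = -13.49 mV
ΔE = -13.49 − (-34.35) = 20.86 mV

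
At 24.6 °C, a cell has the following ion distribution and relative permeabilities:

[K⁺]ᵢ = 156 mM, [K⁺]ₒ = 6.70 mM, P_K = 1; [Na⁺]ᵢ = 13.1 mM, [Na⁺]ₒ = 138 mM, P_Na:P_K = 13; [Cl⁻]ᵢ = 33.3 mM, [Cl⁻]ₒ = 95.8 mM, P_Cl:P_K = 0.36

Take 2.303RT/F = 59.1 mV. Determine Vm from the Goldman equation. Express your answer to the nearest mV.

41 mV

Vm = 59.1 · log₁₀[(Σ P·[cation]ₒ + Σ P·[anion]ᵢ) / (Σ P·[cation]ᵢ + Σ P·[anion]ₒ)]
Numerator = 1×6.70 + 13×138 + 0.36×33.3 = 1813
Denominator = 1×156 + 13×13.1 + 0.36×95.8 = 360.8
Vm = 59.1 · log₁₀(5.0242) = 59.1 × (0.7011) = 41.43 mV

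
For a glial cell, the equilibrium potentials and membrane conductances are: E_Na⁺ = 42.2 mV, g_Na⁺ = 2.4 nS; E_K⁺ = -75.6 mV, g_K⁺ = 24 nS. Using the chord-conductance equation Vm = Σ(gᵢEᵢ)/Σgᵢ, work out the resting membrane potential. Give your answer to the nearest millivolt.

Σ gᵢEᵢ = 2.4·(42.2) + 24·(-75.6) = -1713.12
Σ gᵢ = 2.4 + 24 = 26.4
Vm = -1713.12 / 26.4 = -64.89 mV

-65 mV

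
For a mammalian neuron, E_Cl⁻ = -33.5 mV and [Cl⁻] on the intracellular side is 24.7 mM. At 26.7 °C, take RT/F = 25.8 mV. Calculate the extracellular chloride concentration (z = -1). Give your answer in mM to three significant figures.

Nernst: E = (25.8/-1) · ln([out]/[in]), so ln([out]/[in]) = -33.5 × -1 / 25.8 = 1.2984.
[out]/[in] = e^(1.2984) = 3.664.
[out] = 3.664 × 24.7 = 90.49 mM.

90.5 mM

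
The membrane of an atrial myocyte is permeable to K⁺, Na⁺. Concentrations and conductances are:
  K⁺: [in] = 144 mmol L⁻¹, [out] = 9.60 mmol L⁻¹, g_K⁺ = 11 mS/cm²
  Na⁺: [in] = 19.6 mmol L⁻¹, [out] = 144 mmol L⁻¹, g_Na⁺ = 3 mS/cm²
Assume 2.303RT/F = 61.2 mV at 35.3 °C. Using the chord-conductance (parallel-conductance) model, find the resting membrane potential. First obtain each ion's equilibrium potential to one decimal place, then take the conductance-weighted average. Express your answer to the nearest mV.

-45 mV

E_K⁺ = (61.2/1)·log₁₀(9.60/144) = -72.0 mV
E_Na⁺ = (61.2/1)·log₁₀(144/19.6) = 53.0 mV
Vm = (Σ gᵢEᵢ)/(Σ gᵢ) = (11·-72.0 + 3·53.0) / (11 + 3)
= -633.00 / 14 = -45.21 mV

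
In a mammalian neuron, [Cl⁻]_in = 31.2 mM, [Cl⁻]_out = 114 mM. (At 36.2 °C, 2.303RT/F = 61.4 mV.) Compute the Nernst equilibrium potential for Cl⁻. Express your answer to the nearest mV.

-35 mV

E = (61.4/z) · log₁₀([Cl⁻]_out/[Cl⁻]_in) with z = -1.
For an anion, dividing by z = -1 reverses the sign.
= (61.4/-1) · log₁₀(114/31.2) = -61.40 · log₁₀(3.654)
= -61.40 · (0.5628) = -34.55 mV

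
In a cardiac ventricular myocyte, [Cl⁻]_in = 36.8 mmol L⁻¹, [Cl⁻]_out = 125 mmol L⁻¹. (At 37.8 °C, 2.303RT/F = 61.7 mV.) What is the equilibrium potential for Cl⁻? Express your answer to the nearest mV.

E = (61.7/z) · log₁₀([Cl⁻]_out/[Cl⁻]_in) with z = -1.
For an anion, dividing by z = -1 reverses the sign.
= (61.7/-1) · log₁₀(125/36.8) = -61.70 · log₁₀(3.397)
= -61.70 · (0.5311) = -32.77 mV

-33 mV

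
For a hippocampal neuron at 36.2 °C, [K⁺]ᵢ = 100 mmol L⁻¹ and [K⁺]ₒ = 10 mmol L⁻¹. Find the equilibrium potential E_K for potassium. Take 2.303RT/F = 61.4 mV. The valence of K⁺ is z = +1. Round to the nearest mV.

E = (61.4/z) · log₁₀([K⁺]_out/[K⁺]_in) with z = +1.
= (61.4/1) · log₁₀(10/100) = 61.40 · log₁₀(0.1)
= 61.40 · (-1.0000) = -61.40 mV

-61 mV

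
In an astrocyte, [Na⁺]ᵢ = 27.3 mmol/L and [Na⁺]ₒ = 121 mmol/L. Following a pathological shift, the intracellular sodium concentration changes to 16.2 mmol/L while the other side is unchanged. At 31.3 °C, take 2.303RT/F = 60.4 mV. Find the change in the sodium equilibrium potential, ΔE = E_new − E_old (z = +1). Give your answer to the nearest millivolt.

E_old = (60.4/1)·log₁₀(121/27.3) = 39.06 mV
E_new = (60.4/1)·log₁₀(121/16.2) = 52.75 mV
ΔE = 52.75 − (39.06) = 13.69 mV

14 mV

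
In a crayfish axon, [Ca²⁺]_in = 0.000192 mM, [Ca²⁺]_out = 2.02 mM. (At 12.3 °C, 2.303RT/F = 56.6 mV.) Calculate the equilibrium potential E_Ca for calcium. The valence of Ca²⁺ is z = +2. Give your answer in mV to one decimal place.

E = (56.6/z) · log₁₀([Ca²⁺]_out/[Ca²⁺]_in) with z = +2.
= (56.6/2) · log₁₀(2.02/0.000192) = 28.30 · log₁₀(1.052e+04)
= 28.30 · (4.0221) = 113.82 mV

113.8 mV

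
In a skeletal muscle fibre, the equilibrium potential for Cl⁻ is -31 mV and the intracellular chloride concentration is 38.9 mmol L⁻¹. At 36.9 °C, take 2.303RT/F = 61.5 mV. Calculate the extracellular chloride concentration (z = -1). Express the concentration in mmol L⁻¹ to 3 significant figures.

Nernst: E = (61.5/-1) · log₁₀([out]/[in]), so log₁₀([out]/[in]) = -31.0 × -1 / 61.5 = 0.5041.
[out]/[in] = 10^(0.5041) = 3.192.
[out] = 3.192 × 38.9 = 124.2 mmol L⁻¹.

124 mmol L⁻¹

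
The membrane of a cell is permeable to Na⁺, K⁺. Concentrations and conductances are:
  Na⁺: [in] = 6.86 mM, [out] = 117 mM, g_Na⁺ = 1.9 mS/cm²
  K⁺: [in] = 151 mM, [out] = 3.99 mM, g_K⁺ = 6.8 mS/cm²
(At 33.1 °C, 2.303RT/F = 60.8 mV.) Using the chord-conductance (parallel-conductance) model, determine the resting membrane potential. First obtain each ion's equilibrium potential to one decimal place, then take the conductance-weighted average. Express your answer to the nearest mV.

-59 mV

E_Na⁺ = (60.8/1)·log₁₀(117/6.86) = 74.9 mV
E_K⁺ = (60.8/1)·log₁₀(3.99/151) = -95.9 mV
Vm = (Σ gᵢEᵢ)/(Σ gᵢ) = (1.9·74.9 + 6.8·-95.9) / (1.9 + 6.8)
= -509.81 / 8.7 = -58.60 mV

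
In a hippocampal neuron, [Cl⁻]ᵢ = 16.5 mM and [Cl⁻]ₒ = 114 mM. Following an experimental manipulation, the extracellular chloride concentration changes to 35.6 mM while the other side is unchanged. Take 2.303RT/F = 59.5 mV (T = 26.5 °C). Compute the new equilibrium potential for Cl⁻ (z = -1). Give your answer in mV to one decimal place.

After the shift: [Cl⁻]_out = 35.6, [Cl⁻]_in = 16.5 mM.
E_new = (59.5/-1)·log₁₀(35.6/16.5) = -59.50 · (0.3340) = -19.87 mV

-19.9 mV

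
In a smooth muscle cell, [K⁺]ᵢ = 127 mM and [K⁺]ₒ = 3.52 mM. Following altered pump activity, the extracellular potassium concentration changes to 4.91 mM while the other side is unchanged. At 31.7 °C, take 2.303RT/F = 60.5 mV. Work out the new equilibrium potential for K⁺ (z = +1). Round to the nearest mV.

After the shift: [K⁺]_out = 4.91, [K⁺]_in = 127 mM.
E_new = (60.5/1)·log₁₀(4.91/127) = 60.50 · (-1.4127) = -85.47 mV

-85 mV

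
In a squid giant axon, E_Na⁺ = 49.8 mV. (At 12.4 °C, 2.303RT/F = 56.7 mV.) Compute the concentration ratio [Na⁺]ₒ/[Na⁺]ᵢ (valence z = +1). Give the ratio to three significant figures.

log₁₀([out]/[in]) = E·z/(56.7) = 49.8 × 1 / 56.7 = 0.8783
[out]/[in] = 10^(0.8783) = 7.556

7.56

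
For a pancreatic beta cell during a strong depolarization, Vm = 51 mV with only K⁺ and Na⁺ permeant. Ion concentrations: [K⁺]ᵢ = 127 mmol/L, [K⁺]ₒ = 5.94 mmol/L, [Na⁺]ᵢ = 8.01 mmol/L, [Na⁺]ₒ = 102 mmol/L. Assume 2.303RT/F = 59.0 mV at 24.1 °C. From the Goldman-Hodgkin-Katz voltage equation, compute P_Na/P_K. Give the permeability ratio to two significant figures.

21

Let α = P_Na/P_K. GHK: Vm = 59.0·log₁₀[(Kₒ + α·Naₒ)/(Kᵢ + α·Naᵢ)].
10^(Vm/59.0) = 10^(51.0/59.0) = 7.3182
So 7.3182·(Kᵢ + α·Naᵢ) = Kₒ + α·Naₒ → α = (7.3182·127.0 − 5.94) / (102.0 − 7.3182·8.01)
α = (929.4 − 5.94) / (102.0 − 58.62) = 923.5/43.38 = 21.29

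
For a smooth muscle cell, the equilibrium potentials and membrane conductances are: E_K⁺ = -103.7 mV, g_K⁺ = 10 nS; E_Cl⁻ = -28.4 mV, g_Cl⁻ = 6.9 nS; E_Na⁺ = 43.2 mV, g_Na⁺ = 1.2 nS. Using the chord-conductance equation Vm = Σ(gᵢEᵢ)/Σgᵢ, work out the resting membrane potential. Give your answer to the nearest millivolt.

-65 mV

Σ gᵢEᵢ = 10·(-103.7) + 6.9·(-28.4) + 1.2·(43.2) = -1181.12
Σ gᵢ = 10 + 6.9 + 1.2 = 18.1
Vm = -1181.12 / 18.1 = -65.26 mV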